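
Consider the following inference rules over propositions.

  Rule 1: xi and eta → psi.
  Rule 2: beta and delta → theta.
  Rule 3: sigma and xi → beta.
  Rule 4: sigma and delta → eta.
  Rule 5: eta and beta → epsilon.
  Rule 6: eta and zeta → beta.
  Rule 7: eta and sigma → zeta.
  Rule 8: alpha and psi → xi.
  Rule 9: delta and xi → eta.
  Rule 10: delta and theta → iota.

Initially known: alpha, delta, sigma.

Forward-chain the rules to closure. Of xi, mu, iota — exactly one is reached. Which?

sigma and delta hold, so eta follows (Rule 4).
eta and sigma hold, so zeta follows (Rule 7).
From eta and zeta, Rule 6 gives beta.
From beta and delta, Rule 2 gives theta.
From delta and theta, Rule 10 gives iota.
No rule produces mu, and it is not given. xi would need alpha and psi (Rule 8), but psi is never established.

iota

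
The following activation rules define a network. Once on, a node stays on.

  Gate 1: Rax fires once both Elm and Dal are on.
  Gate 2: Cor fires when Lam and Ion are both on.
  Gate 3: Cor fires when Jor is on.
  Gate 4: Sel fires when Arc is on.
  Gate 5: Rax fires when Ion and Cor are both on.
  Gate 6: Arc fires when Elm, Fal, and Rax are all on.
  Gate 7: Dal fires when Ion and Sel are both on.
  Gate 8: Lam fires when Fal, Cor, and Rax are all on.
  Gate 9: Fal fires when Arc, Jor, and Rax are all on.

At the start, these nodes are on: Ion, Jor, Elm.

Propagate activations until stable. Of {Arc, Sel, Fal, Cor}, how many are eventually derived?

Gate 3: Jor on → Cor on.
Arc would need Elm, Fal, and Rax (Gate 6), but Fal never turns on.
Sel would need Arc (Gate 4), but Arc never turns on.
Fal would need Arc, Jor, and Rax (Gate 9), but Arc never turns on.
Cor: reached.
Reached: Cor — 1 of the 4.

1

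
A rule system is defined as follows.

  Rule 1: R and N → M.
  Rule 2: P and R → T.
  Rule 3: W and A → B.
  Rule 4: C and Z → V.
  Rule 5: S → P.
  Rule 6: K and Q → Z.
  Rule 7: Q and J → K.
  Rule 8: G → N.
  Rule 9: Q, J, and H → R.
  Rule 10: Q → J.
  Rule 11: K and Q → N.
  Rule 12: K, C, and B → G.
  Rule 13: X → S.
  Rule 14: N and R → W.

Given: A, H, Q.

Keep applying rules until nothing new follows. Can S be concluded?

S would need X (Rule 13), but X is never established.

No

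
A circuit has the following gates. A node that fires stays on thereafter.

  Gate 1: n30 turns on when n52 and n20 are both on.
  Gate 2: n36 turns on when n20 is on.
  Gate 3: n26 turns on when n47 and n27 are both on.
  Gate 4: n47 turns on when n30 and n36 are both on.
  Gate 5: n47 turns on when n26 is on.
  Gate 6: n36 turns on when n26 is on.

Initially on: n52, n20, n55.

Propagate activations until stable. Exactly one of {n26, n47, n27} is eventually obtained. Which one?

n52 and n20 are on, so n30 turns on (Gate 1).
Gate 2: n20 on → n36 on.
n30 and n36 are on, so n47 turns on (Gate 4).
n26 would need n47 and n27 (Gate 3), but n27 never turns on. No rule produces n27, and it is not given.

n47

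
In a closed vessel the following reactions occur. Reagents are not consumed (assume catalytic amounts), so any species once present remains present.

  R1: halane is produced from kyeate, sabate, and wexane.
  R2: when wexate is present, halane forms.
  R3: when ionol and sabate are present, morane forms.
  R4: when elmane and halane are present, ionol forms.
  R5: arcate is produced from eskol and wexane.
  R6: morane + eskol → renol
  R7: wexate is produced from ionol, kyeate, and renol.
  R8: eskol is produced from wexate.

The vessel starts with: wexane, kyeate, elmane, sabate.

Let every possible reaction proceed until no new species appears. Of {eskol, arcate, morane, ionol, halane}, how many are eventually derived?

3

kyeate, sabate, and wexane present → halane forms (R1).
elmane and halane present → ionol forms (R4).
ionol and sabate present → morane forms (R3).
eskol would need wexate (R8), but wexate never forms.
arcate would need eskol and wexane (R5), but eskol never forms.
morane: reached.
ionol: reached.
halane: reached.
Reached: morane, ionol, and halane — 3 of the 5.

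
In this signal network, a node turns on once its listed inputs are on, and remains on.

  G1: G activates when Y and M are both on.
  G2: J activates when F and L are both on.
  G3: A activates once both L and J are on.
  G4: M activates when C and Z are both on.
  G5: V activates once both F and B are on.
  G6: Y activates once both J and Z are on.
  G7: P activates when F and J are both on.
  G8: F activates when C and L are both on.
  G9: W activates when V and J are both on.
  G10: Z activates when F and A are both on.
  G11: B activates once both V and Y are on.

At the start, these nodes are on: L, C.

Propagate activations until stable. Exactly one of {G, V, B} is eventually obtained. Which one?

C and L are on, so F activates (G8).
G2: F and L on → J on.
G3: L and J on → A on.
G10: F and A on → Z on.
J and Z are on, so Y activates (G6).
C and Z are on, so M activates (G4).
Y and M are on, so G activates (G1).
V would need F and B (G5), but B never turns on. B would need V and Y (G11), but V never turns on.

G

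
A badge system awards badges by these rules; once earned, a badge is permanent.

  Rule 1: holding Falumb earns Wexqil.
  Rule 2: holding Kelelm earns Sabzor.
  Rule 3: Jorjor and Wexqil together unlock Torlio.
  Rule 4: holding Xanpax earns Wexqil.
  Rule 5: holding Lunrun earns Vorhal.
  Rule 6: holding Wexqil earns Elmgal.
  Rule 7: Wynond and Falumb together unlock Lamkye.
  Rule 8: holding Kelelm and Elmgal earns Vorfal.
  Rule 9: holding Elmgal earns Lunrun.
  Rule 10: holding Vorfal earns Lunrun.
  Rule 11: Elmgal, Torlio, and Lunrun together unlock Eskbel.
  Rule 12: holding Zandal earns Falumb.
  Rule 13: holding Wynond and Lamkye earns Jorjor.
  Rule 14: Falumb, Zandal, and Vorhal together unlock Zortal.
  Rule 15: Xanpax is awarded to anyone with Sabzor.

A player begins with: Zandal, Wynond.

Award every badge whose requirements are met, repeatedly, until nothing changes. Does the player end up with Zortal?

With Zandal, Falumb is earned (Rule 12).
With Falumb, Wexqil is earned (Rule 1).
With Wexqil, Elmgal is earned (Rule 6).
With Elmgal, Lunrun is earned (Rule 9).
With Lunrun, Vorhal is earned (Rule 5).
With Falumb, Zandal, and Vorhal, Zortal is earned (Rule 14).

Yes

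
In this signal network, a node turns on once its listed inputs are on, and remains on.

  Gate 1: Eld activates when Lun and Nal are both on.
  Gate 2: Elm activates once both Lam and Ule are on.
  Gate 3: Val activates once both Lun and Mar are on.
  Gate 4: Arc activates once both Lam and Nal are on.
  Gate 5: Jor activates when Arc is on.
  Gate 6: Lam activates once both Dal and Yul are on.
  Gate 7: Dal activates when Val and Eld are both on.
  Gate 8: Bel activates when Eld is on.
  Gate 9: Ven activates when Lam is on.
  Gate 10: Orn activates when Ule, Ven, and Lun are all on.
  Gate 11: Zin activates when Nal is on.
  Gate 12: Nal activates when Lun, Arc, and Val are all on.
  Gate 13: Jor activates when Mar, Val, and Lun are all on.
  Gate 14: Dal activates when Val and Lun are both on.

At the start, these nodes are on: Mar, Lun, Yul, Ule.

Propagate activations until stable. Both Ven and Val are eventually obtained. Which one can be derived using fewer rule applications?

Val

Val: Gate 3: Lun and Mar on → Val on. [1 rule application]
Ven: Gate 3: Lun and Mar on → Val on. Val and Lun are on, so Dal activates (Gate 14). Gate 6: Dal and Yul on → Lam on. Gate 9: Lam on → Ven on. [4 rule applications]
Val needs fewer.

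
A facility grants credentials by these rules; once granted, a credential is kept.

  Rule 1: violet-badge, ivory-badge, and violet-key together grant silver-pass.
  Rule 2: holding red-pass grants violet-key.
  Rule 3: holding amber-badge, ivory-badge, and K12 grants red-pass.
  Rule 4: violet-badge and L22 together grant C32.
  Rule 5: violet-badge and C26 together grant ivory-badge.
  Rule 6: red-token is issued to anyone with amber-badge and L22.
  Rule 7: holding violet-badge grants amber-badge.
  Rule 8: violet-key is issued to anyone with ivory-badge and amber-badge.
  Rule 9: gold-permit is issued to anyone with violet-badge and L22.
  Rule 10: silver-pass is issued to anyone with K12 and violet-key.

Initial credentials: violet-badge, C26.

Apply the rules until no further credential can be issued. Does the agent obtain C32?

C32 would need violet-badge and L22 (Rule 4), but L22 is never granted.

No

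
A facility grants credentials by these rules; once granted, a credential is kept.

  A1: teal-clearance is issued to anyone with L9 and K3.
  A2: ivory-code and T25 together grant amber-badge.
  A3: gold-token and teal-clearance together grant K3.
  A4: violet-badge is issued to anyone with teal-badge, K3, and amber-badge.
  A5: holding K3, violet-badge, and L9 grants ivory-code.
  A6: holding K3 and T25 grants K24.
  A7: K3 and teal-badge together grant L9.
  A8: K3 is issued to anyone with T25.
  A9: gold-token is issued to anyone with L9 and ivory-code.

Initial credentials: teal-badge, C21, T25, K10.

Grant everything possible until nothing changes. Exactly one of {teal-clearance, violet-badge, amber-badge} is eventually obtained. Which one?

Holding T25 grants K3 (A8).
Holding K3 and teal-badge grants L9 (A7).
Holding L9 and K3 grants teal-clearance (A1).
amber-badge would need ivory-code and T25 (A2), but ivory-code is never granted. violet-badge would need teal-badge, K3, and amber-badge (A4), but amber-badge is never granted.

teal-clearance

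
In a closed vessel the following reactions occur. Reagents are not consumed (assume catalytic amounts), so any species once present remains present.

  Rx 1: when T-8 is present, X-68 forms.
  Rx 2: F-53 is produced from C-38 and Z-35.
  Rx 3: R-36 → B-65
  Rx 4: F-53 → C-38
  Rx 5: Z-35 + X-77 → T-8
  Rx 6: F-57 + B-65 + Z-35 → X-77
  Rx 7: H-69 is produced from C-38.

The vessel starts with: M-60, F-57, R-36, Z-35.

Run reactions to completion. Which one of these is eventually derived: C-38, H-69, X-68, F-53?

X-68

R-36 present → B-65 forms (Rx 3).
F-57, B-65, and Z-35 present → X-77 forms (Rx 6).
Z-35 and X-77 present → T-8 forms (Rx 5).
T-8 present → X-68 forms (Rx 1).
C-38 would need F-53 (Rx 4), but F-53 never forms. H-69 would need C-38 (Rx 7), but C-38 never forms. F-53 would need C-38 and Z-35 (Rx 2), but C-38 never forms.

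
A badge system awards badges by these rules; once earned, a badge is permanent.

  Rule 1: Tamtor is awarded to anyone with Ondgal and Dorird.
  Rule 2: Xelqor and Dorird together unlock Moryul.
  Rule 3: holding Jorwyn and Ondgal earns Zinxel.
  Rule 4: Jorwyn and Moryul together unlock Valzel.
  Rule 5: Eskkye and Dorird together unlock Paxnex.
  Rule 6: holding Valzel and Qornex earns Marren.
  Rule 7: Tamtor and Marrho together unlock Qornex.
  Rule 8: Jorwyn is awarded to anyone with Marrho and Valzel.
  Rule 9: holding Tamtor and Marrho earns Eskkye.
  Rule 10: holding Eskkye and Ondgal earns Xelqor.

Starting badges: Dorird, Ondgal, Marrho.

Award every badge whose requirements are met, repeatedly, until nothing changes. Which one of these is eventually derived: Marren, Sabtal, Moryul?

Moryul

With Ondgal and Dorird, Tamtor is earned (Rule 1).
With Tamtor and Marrho, Eskkye is earned (Rule 9).
With Eskkye and Ondgal, Xelqor is earned (Rule 10).
With Xelqor and Dorird, Moryul is earned (Rule 2).
Marren would need Valzel and Qornex (Rule 6), but Valzel is never earned. No rule produces Sabtal, and it is not given.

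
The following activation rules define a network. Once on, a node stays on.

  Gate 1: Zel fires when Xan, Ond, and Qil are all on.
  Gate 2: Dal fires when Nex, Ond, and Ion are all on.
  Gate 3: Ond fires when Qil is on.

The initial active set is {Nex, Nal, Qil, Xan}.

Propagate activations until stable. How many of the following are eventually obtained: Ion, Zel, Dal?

Gate 3: Qil on → Ond on.
Gate 1: Xan, Ond, and Qil on → Zel on.
No rule produces Ion, and it is not given.
Zel: reached.
Dal would need Nex, Ond, and Ion (Gate 2), but Ion never turns on.
Reached: Zel — 1 of the 3.

1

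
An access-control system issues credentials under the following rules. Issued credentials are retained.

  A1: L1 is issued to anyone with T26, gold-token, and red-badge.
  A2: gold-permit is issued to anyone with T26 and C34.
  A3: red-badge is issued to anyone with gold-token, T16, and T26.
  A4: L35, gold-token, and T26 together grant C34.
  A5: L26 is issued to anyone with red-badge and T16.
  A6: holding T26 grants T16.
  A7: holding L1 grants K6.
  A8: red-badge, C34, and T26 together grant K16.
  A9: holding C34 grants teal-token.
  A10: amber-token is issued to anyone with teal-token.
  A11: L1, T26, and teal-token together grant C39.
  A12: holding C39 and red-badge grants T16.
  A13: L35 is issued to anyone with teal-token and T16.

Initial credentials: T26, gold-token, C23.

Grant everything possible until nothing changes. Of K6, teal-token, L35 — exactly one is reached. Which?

K6

Holding T26 grants T16 (A6).
Holding gold-token, T16, and T26 grants red-badge (A3).
Holding T26, gold-token, and red-badge grants L1 (A1).
Holding L1 grants K6 (A7).
teal-token would need C34 (A9), but C34 is never granted. L35 would need teal-token and T16 (A13), but teal-token is never granted.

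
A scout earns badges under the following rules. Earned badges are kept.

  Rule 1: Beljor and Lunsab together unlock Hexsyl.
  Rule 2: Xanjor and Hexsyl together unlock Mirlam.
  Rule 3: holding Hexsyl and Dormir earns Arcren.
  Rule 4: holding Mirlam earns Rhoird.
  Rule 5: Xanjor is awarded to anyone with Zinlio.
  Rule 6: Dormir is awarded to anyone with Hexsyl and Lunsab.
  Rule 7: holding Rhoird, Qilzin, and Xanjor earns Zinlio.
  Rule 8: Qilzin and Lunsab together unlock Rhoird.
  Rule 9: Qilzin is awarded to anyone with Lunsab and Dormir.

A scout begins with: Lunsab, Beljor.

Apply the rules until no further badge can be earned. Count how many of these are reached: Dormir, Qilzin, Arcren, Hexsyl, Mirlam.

With Beljor and Lunsab, Hexsyl is earned (Rule 1).
With Hexsyl and Lunsab, Dormir is earned (Rule 6).
With Hexsyl and Dormir, Arcren is earned (Rule 3).
With Lunsab and Dormir, Qilzin is earned (Rule 9).
Dormir: reached.
Qilzin: reached.
Arcren: reached.
Hexsyl: reached.
Mirlam would need Xanjor and Hexsyl (Rule 2), but Xanjor is never earned.
Reached: Dormir, Qilzin, Arcren, and Hexsyl — 4 of the 5.

4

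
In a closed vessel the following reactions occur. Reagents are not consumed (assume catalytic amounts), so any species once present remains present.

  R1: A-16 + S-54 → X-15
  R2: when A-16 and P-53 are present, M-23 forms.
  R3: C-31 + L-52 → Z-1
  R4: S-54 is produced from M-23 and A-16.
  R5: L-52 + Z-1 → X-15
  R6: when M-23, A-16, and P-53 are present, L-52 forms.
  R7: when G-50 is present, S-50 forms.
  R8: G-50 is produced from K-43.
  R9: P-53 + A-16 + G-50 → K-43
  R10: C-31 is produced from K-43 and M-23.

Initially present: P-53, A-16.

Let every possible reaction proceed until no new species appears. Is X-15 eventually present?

A-16 and P-53 present → M-23 forms (R2).
M-23 and A-16 present → S-54 forms (R4).
A-16 and S-54 present → X-15 forms (R1).

Yes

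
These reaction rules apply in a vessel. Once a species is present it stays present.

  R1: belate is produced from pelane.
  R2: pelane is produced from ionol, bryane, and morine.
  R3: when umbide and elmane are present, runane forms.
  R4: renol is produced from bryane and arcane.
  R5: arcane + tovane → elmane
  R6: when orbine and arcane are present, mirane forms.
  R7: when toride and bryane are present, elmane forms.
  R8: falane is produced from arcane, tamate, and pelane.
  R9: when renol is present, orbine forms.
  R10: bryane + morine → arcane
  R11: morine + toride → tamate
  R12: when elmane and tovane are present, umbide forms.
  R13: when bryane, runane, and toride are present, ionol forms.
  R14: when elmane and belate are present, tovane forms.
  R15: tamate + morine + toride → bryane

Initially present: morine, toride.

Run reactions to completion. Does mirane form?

morine and toride present → tamate forms (R11).
tamate, morine, and toride present → bryane forms (R15).
bryane and morine present → arcane forms (R10).
bryane and arcane present → renol forms (R4).
renol present → orbine forms (R9).
orbine and arcane present → mirane forms (R6).

Yes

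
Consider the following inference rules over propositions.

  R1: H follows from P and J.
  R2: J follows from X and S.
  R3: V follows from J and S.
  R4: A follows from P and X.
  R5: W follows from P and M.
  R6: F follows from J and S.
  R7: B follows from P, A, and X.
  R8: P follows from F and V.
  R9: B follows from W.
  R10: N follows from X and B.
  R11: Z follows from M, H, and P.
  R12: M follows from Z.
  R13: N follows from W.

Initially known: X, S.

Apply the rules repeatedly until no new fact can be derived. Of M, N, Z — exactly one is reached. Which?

N

X and S hold, so J follows (R2).
From J and S, R3 gives V.
From J and S, R6 gives F.
From F and V, R8 gives P.
From P and X, R4 gives A.
P, A, and X hold, so B follows (R7).
From X and B, R10 gives N.
Z would need M, H, and P (R11), but M is never established. M would need Z (R12), but Z is never established.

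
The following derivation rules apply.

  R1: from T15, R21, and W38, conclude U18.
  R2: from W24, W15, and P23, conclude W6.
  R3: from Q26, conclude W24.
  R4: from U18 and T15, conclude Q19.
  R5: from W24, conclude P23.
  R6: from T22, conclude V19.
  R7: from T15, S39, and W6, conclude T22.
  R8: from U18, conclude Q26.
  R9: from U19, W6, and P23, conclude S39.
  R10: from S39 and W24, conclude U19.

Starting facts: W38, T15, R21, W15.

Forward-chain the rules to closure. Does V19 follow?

V19 would need T22 (R6), but T22 is never established.

No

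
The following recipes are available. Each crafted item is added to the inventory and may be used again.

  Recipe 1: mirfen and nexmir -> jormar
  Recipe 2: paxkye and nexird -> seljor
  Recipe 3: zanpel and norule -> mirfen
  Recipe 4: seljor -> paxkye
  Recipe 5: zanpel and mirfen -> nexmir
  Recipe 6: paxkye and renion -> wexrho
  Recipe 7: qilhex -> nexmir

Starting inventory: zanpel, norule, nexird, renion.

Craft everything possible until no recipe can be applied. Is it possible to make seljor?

No

seljor would need paxkye and nexird (Recipe 2), but paxkye is never obtained.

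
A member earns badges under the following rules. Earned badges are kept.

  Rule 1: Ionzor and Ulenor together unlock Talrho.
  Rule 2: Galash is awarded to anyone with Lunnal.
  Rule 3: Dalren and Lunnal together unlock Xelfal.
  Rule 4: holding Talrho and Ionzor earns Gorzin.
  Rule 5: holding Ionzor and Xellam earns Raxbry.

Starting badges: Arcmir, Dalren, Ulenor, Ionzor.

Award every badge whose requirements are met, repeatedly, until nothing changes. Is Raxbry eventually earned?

Raxbry would need Ionzor and Xellam (Rule 5), but Xellam is never earned.

No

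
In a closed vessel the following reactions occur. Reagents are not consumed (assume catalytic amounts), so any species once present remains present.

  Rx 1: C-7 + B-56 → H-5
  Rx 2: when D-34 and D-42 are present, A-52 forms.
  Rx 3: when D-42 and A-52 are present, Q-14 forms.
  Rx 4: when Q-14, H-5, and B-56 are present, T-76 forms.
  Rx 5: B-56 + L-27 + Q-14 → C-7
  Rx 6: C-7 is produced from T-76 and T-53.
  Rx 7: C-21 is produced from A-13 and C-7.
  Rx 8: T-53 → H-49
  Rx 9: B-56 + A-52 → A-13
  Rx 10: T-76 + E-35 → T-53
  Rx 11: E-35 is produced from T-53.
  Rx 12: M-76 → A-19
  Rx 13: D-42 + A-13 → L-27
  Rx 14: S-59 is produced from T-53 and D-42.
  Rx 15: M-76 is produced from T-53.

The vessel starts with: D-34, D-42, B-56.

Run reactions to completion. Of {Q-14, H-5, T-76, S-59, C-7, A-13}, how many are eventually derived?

5

D-34 and D-42 present → A-52 forms (Rx 2).
B-56 and A-52 present → A-13 forms (Rx 9).
D-42 and A-52 present → Q-14 forms (Rx 3).
D-42 and A-13 present → L-27 forms (Rx 13).
B-56, L-27, and Q-14 present → C-7 forms (Rx 5).
C-7 and B-56 present → H-5 forms (Rx 1).
Q-14, H-5, and B-56 present → T-76 forms (Rx 4).
Q-14: reached.
H-5: reached.
T-76: reached.
S-59 would need T-53 and D-42 (Rx 14), but T-53 never forms.
C-7: reached.
A-13: reached.
Reached: Q-14, H-5, T-76, C-7, and A-13 — 5 of the 6.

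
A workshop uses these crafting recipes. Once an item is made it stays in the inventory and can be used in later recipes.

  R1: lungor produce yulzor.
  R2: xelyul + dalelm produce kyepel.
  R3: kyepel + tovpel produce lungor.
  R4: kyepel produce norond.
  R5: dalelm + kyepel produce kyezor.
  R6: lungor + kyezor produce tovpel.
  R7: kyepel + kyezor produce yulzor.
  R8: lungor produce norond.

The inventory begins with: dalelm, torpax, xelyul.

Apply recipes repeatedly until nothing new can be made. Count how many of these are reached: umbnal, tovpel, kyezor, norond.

xelyul + dalelm → kyepel (R2).
Using R5, dalelm and kyepel make kyezor.
kyepel → norond (R4).
No rule produces umbnal, and it is not given.
tovpel would need lungor and kyezor (R6), but lungor is never obtained.
kyezor: reached.
norond: reached.
Reached: kyezor and norond — 2 of the 4.

2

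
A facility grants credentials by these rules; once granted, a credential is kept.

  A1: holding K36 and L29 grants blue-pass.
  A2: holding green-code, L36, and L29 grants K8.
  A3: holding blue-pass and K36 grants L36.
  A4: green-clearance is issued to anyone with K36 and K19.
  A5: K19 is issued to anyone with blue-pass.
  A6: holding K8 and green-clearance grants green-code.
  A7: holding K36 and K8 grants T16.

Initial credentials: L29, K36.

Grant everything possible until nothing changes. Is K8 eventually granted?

K8 would need green-code, L36, and L29 (A2), but green-code is never granted.

No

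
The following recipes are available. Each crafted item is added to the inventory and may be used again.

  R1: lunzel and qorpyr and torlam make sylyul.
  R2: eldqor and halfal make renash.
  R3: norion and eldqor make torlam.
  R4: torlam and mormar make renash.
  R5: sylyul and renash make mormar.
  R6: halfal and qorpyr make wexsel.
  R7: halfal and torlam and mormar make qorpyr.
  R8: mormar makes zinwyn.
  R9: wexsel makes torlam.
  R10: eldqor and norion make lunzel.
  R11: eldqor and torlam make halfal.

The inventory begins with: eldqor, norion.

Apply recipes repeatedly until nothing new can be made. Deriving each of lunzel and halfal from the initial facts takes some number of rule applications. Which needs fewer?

lunzel: Using R10, eldqor and norion make lunzel. [1 rule application]
halfal: Using R3, norion and eldqor make torlam. Using R11, eldqor and torlam make halfal. [2 rule applications]
lunzel needs fewer.

lunzel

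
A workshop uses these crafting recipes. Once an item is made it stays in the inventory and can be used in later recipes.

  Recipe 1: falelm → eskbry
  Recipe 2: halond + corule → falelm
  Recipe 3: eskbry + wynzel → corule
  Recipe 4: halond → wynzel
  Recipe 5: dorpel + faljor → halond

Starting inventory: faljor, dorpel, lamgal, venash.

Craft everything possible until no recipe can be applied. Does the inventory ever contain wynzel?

dorpel + faljor → halond (Recipe 5).
halond → wynzel (Recipe 4).

Yes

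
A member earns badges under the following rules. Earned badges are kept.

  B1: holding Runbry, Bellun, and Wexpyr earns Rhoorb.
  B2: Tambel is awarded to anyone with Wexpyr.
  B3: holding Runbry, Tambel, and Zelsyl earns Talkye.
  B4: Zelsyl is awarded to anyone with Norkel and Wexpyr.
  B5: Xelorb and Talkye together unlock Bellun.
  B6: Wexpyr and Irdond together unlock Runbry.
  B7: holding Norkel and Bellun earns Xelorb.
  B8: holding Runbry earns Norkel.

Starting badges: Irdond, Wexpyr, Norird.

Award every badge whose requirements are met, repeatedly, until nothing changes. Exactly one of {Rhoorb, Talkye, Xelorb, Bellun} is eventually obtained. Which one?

With Wexpyr, Tambel is earned (B2).
With Wexpyr and Irdond, Runbry is earned (B6).
With Runbry, Norkel is earned (B8).
With Norkel and Wexpyr, Zelsyl is earned (B4).
With Runbry, Tambel, and Zelsyl, Talkye is earned (B3).
Bellun would need Xelorb and Talkye (B5), but Xelorb is never earned. Rhoorb would need Runbry, Bellun, and Wexpyr (B1), but Bellun is never earned. Xelorb would need Norkel and Bellun (B7), but Bellun is never earned.

Talkye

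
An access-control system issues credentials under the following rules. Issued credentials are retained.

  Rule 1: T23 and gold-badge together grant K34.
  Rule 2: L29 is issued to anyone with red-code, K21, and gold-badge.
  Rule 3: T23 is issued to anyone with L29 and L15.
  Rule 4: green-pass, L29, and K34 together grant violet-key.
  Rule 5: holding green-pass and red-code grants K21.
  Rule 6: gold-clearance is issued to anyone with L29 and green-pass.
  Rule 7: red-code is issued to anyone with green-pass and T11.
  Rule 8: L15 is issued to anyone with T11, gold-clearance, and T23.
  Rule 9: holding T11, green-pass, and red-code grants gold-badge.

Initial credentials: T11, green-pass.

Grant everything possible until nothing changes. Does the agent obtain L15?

No

L15 would need T11, gold-clearance, and T23 (Rule 8), but T23 is never granted.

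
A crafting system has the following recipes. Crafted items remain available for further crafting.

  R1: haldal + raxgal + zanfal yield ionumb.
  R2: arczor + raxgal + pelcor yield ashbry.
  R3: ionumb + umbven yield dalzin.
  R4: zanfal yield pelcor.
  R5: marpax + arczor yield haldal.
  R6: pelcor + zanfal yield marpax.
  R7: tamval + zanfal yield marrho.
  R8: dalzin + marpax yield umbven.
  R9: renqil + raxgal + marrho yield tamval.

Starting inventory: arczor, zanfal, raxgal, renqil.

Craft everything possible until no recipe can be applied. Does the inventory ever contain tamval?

tamval would need renqil, raxgal, and marrho (R9), but marrho is never obtained.

No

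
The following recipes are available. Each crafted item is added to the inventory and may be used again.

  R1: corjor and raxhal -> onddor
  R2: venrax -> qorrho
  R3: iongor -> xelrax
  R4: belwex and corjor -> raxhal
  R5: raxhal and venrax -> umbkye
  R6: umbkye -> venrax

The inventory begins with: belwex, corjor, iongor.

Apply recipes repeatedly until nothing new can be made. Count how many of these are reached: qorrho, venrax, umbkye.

0

qorrho would need venrax (R2), but venrax is never obtained.
venrax would need umbkye (R6), but umbkye is never obtained.
umbkye would need raxhal and venrax (R5), but venrax is never obtained.
None of the 3 are reached.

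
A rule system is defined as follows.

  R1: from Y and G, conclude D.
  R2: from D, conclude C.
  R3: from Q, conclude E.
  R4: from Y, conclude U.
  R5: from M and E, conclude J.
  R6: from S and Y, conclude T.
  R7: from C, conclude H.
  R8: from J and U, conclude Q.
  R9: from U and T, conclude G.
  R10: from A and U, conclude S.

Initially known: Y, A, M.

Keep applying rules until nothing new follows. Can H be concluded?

Yes

Y holds, so U follows (R4).
From A and U, R10 gives S.
S and Y hold, so T follows (R6).
U and T hold, so G follows (R9).
From Y and G, R1 gives D.
D holds, so C follows (R2).
C holds, so H follows (R7).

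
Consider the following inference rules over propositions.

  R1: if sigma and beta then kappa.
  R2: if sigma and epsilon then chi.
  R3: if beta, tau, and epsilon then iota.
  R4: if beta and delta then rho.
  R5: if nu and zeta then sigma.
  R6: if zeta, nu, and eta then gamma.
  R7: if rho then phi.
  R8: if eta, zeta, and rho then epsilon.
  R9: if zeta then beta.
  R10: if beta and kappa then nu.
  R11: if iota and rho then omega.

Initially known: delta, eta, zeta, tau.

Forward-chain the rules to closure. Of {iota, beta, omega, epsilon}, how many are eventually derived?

4

zeta holds, so beta follows (R9).
beta and delta hold, so rho follows (R4).
eta, zeta, and rho hold, so epsilon follows (R8).
From beta, tau, and epsilon, R3 gives iota.
From iota and rho, R11 gives omega.
iota: reached.
beta: reached.
omega: reached.
epsilon: reached.
All 4 are reached.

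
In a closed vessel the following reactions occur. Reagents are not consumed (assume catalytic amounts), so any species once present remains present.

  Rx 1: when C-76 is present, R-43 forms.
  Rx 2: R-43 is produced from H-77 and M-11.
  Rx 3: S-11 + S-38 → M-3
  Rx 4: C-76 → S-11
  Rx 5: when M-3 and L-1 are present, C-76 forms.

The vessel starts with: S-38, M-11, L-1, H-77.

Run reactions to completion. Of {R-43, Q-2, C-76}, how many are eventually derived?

1

H-77 and M-11 present → R-43 forms (Rx 2).
R-43: reached.
No rule produces Q-2, and it is not given.
C-76 would need M-3 and L-1 (Rx 5), but M-3 never forms.
Reached: R-43 — 1 of the 3.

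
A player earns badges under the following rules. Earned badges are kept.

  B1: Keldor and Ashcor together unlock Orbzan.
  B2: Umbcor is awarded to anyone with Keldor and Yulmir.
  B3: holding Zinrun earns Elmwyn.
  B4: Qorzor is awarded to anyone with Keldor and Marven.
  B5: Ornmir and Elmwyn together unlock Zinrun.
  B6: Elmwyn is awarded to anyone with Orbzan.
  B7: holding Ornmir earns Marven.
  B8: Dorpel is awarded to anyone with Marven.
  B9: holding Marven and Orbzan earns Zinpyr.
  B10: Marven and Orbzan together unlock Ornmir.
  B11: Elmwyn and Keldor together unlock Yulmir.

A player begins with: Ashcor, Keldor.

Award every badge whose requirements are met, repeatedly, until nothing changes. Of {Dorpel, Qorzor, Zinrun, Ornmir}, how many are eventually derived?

0

Dorpel would need Marven (B8), but Marven is never earned.
Qorzor would need Keldor and Marven (B4), but Marven is never earned.
Zinrun would need Ornmir and Elmwyn (B5), but Ornmir is never earned.
Ornmir would need Marven and Orbzan (B10), but Marven is never earned.
None of the 4 are reached.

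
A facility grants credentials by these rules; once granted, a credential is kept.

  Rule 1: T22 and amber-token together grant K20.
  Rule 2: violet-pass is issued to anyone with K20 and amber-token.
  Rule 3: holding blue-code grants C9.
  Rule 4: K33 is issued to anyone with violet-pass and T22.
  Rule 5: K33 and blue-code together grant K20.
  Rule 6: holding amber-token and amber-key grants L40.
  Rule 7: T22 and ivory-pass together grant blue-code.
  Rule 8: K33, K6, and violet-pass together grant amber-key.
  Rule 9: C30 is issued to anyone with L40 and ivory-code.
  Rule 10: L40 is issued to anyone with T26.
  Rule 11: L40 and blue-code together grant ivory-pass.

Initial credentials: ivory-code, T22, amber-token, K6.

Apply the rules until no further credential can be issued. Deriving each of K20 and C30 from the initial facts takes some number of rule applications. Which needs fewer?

K20

K20: Holding T22 and amber-token grants K20 (Rule 1). [1 rule application]
C30: Holding T22 and amber-token grants K20 (Rule 1). Holding K20 and amber-token grants violet-pass (Rule 2). Holding violet-pass and T22 grants K33 (Rule 4). Holding K33, K6, and violet-pass grants amber-key (Rule 8). Holding amber-token and amber-key grants L40 (Rule 6). Holding L40 and ivory-code grants C30 (Rule 9). [6 rule applications]
K20 needs fewer.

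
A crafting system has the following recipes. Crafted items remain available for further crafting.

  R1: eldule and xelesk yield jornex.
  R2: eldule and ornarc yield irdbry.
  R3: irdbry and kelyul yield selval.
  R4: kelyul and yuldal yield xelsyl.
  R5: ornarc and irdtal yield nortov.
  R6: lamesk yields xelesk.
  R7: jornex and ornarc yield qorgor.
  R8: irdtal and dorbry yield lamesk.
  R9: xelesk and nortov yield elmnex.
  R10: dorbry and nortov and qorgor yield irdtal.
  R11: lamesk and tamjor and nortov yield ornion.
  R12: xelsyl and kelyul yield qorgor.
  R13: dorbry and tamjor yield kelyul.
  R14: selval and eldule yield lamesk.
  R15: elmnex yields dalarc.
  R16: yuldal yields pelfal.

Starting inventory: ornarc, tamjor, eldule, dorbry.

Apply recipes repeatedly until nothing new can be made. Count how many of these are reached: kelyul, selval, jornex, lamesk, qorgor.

5

Using R2, eldule and ornarc make irdbry.
dorbry and tamjor → kelyul (R13).
Using R3, irdbry and kelyul make selval.
selval and eldule → lamesk (R14).
Using R6, lamesk makes xelesk.
Using R1, eldule and xelesk make jornex.
jornex and ornarc → qorgor (R7).
kelyul: reached.
selval: reached.
jornex: reached.
lamesk: reached.
qorgor: reached.
All 5 are reached.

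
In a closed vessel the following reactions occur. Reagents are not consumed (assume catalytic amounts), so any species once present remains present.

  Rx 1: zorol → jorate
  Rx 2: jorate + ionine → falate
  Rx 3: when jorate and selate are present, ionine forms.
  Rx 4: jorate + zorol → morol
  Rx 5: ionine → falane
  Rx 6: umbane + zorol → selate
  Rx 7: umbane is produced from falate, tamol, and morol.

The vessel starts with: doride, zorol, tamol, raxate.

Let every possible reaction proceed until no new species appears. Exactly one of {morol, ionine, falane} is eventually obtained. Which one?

morol

zorol present → jorate forms (Rx 1).
jorate and zorol present → morol forms (Rx 4).
ionine would need jorate and selate (Rx 3), but selate never forms. falane would need ionine (Rx 5), but ionine never forms.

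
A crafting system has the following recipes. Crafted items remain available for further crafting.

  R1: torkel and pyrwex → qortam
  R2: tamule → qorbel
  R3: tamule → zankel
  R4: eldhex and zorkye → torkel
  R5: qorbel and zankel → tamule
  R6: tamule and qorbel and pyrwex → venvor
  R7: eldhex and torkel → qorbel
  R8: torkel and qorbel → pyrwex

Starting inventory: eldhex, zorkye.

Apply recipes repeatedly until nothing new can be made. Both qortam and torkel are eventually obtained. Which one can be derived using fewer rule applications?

torkel: Using R4, eldhex and zorkye make torkel. [1 rule application]
qortam: Using R4, eldhex and zorkye make torkel. eldhex and torkel → qorbel (R7). torkel and qorbel → pyrwex (R8). torkel and pyrwex → qortam (R1). [4 rule applications]
torkel needs fewer.

torkel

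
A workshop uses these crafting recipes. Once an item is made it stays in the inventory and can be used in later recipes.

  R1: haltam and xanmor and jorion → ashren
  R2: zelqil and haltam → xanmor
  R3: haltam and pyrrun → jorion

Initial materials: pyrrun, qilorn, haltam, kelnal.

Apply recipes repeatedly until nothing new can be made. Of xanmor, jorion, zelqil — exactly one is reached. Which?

jorion

haltam and pyrrun → jorion (R3).
No rule produces zelqil, and it is not given. xanmor would need zelqil and haltam (R2), but zelqil is never obtained.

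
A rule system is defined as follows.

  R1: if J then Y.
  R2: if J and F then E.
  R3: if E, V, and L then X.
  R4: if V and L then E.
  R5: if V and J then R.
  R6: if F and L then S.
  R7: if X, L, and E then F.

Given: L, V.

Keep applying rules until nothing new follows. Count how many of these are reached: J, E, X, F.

3

From V and L, R4 gives E.
From E, V, and L, R3 gives X.
X, L, and E hold, so F follows (R7).
No rule produces J, and it is not given.
E: reached.
X: reached.
F: reached.
Reached: E, X, and F — 3 of the 4.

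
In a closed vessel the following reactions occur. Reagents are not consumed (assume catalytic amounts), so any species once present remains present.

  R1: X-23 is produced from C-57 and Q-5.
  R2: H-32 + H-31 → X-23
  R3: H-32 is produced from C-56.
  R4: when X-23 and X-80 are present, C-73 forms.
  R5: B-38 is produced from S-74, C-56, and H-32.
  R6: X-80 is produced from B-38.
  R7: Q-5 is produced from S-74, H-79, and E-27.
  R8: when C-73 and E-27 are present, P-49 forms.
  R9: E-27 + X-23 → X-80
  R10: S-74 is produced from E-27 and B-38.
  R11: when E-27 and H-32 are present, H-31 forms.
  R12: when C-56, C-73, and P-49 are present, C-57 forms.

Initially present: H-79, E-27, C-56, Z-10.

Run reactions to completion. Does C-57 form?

C-56 present → H-32 forms (R3).
E-27 and H-32 present → H-31 forms (R11).
H-32 and H-31 present → X-23 forms (R2).
E-27 and X-23 present → X-80 forms (R9).
X-23 and X-80 present → C-73 forms (R4).
C-73 and E-27 present → P-49 forms (R8).
C-56, C-73, and P-49 present → C-57 forms (R12).

Yes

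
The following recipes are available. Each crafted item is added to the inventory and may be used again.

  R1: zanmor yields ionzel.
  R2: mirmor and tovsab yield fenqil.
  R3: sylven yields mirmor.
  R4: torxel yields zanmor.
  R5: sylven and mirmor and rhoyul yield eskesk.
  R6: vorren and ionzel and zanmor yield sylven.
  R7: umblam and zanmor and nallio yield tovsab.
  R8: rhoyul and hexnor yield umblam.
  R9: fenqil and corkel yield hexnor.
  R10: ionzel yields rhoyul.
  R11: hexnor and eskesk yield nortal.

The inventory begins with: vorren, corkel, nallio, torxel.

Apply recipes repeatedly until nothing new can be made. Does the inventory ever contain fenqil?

fenqil would need mirmor and tovsab (R2), but tovsab is never obtained.

No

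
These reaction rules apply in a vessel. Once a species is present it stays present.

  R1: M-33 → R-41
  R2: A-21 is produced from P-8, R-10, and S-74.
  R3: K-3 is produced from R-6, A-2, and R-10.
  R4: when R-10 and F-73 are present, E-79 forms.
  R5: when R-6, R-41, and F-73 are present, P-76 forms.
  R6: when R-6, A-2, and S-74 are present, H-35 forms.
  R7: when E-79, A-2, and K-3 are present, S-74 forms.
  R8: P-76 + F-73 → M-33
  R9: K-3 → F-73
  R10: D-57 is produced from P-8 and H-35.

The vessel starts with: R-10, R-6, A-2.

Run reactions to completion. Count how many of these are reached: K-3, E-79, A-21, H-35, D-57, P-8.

3

R-6, A-2, and R-10 present → K-3 forms (R3).
K-3 present → F-73 forms (R9).
R-10 and F-73 present → E-79 forms (R4).
E-79, A-2, and K-3 present → S-74 forms (R7).
R-6, A-2, and S-74 present → H-35 forms (R6).
K-3: reached.
E-79: reached.
A-21 would need P-8, R-10, and S-74 (R2), but P-8 never forms.
H-35: reached.
D-57 would need P-8 and H-35 (R10), but P-8 never forms.
No rule produces P-8, and it is not given.
Reached: K-3, E-79, and H-35 — 3 of the 6.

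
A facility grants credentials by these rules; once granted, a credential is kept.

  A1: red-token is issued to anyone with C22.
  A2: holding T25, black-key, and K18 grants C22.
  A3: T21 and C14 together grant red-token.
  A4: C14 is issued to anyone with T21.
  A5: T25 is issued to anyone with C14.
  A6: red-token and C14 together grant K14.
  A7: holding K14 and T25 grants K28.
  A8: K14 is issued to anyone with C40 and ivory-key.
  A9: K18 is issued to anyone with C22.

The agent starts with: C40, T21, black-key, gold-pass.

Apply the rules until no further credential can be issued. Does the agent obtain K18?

K18 would need C22 (A9), but C22 is never granted.

No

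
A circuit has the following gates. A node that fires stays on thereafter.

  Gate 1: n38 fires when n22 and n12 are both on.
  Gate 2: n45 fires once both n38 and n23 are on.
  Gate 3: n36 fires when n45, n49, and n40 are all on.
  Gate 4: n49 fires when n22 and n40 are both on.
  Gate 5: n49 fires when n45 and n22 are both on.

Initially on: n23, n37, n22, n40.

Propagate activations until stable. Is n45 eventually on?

n45 would need n38 and n23 (Gate 2), but n38 never turns on.

No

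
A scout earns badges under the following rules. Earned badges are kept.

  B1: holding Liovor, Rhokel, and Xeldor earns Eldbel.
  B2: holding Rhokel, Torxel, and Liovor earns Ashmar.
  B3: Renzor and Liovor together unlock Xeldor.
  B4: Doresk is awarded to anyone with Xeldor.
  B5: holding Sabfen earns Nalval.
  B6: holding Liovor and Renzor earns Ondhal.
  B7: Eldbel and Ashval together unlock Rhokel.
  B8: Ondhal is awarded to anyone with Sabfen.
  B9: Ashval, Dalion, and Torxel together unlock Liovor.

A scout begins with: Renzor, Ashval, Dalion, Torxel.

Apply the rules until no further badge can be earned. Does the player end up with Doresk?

With Ashval, Dalion, and Torxel, Liovor is earned (B9).
With Renzor and Liovor, Xeldor is earned (B3).
With Xeldor, Doresk is earned (B4).

Yes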